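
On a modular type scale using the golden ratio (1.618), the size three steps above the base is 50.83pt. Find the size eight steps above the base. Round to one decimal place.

563.7pt

The gap is 8 − (3) = 5 steps, so the factor is 1.618^5.
50.83 × 1.618⁵ = 50.83 × 11.08901 ≈ 563.654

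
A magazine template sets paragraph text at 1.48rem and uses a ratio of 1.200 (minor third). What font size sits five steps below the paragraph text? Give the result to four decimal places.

Every step multiplies by the scale ratio.
1.48 ÷ 1.200⁵ = 1.48 ÷ 2.48832 ≈ 0.5948

0.5948rem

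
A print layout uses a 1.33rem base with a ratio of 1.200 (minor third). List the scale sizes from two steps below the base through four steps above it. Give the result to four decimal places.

Step -2: 1.33 ÷ 1.200² = 0.9236
Step -1: 1.33 ÷ 1.200 = 1.1083
Step 0: 1.33rem
Step 1: 1.33 × 1.200 = 1.5960
Step 2: 1.33 × 1.200² = 1.9152
Step 3: 1.33 × 1.200³ = 2.2982
Step 4: 1.33 × 1.200⁴ = 2.7579

0.9236rem, 1.1083rem, 1.3300rem, 1.5960rem, 1.9152rem, 2.2982rem, 2.7579rem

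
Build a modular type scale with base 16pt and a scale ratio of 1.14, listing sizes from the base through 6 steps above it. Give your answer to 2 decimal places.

16.00pt, 18.24pt, 20.79pt, 23.70pt, 27.02pt, 30.81pt, 35.12pt

Step 0: 16pt
Step 1: 16.0 × 1.14 = 18.24
Step 2: 16.0 × 1.14² = 20.79
Step 3: 16.0 × 1.14³ = 23.70
Step 4: 16.0 × 1.14⁴ = 27.02
Step 5: 16.0 × 1.14⁵ = 30.81
Step 6: 16.0 × 1.14⁶ = 35.12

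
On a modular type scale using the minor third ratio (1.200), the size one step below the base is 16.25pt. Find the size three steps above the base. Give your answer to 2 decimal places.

The gap is 3 − (-1) = 4 steps, so the factor is 1.200^4.
16.25 × 1.200⁴ = 16.25 × 2.07360 ≈ 33.696

33.70pt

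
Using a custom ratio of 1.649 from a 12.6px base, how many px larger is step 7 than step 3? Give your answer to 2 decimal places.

Step 3: 12.6 × 1.649³ = 56.4979px
Step 7: 12.6 × 1.649⁷ = 417.7487px
Difference: 417.7487 − 56.4979 = 361.2508px

361.25px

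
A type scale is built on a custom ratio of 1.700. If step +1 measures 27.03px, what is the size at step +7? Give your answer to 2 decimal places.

652.44px

27.03 × 1.700⁶ = 27.03 × 24.13757 ≈ 652.438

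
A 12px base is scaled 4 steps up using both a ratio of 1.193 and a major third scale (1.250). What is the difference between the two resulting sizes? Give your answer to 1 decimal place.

At 1.193: 12.0 × 1.193⁴ = 24.308px
Major third: 12.0 × 1.250⁴ = 29.297px
Difference: 29.297 − 24.308 = 4.989px

5.0px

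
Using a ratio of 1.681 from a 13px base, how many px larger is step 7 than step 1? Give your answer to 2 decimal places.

471.23px

Step 1: 13.0 × 1.681 = 21.8530px
Step 7: 13.0 × 1.681⁷ = 493.0800px
Difference: 493.0800 − 21.8530 = 471.2270px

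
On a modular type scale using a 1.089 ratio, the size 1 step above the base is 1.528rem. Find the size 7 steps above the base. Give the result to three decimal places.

1.528 × 1.089⁶ = 1.528 × 1.66789 ≈ 2.549

2.549rem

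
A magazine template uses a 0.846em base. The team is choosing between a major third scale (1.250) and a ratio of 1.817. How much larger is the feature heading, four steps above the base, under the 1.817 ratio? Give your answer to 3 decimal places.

Major third: 0.846 × 1.250⁴ = 2.06543em
At 1.817: 0.846 × 1.817⁴ = 9.22126em
Difference: 9.22126 − 2.06543 = 7.15583em

7.156em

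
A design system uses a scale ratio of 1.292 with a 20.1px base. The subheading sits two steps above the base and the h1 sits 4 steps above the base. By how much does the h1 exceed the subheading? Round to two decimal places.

Step 2: 20.1 × 1.292² = 33.5522px
Step 4: 20.1 × 1.292⁴ = 56.0075px
Difference: 56.0075 − 33.5522 = 22.4553px

22.46px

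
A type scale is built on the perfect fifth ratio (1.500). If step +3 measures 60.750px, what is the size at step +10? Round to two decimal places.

1037.97px

60.750 × 1.500⁷ = 60.750 × 17.08594 ≈ 1037.971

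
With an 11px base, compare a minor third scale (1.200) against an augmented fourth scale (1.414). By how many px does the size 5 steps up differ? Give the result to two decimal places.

Minor third: 11.0 × 1.200⁵ = 27.3715px
Augmented fourth: 11.0 × 1.414⁵ = 62.1784px
Difference: 62.1784 − 27.3715 = 34.8069px

34.81px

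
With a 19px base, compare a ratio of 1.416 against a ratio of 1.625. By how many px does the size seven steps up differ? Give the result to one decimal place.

351.6px

At 1.416: 19.0 × 1.416⁷ = 216.868px
At 1.625: 19.0 × 1.625⁷ = 568.496px
Difference: 568.496 − 216.868 = 351.628px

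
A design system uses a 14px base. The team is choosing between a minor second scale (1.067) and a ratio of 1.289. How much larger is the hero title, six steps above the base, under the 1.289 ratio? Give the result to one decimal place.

Minor second: 14.0 × 1.067⁶ = 20.659px
At 1.289: 14.0 × 1.289⁶ = 64.216px
Difference: 64.216 − 20.659 = 43.557px

43.6px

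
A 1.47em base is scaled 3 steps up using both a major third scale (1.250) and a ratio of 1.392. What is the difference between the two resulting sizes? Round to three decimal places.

1.094em

Major third: 1.47 × 1.250³ = 2.87109em
At 1.392: 1.47 × 1.392³ = 3.96493em
Difference: 3.96493 − 2.87109 = 1.09384em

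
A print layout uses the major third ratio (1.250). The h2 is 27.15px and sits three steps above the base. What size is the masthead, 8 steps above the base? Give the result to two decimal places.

27.15 × 1.250⁵ = 27.15 × 3.05176 ≈ 82.855

82.86px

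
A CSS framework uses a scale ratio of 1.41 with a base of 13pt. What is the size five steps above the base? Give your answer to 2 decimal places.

Every step multiplies by the scale ratio.
13.0 × 1.41⁵ = 13.0 × 5.57308 ≈ 72.45

72.45pt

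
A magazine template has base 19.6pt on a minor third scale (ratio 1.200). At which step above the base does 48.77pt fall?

1.200ⁿ = 48.77 / 19.6 = 2.4883
n = ln(2.4883) / ln(1.200) = 0.9116 / 0.1823 ≈ 5.00

5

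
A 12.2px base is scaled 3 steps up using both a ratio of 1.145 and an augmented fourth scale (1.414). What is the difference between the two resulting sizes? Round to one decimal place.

16.2px

At 1.145: 12.2 × 1.145³ = 18.314px
Augmented fourth: 12.2 × 1.414³ = 34.491px
Difference: 34.491 − 18.314 = 16.177px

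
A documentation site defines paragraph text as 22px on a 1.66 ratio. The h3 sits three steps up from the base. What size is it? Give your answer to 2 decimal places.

100.63px

22.0 × 1.66³ = 22.0 × 4.57430 ≈ 100.63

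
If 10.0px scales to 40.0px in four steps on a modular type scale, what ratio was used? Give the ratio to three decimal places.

r⁴ = 40.0 / 10.0, so r = (40.0/10.0)^(1/4).
r = 4.0000^(1/4) ≈ 1.4142

1.414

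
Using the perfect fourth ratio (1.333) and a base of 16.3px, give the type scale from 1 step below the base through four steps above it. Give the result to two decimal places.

12.23px, 16.30px, 21.73px, 28.96px, 38.61px, 51.46px

Step -1: 16.3 ÷ 1.333 = 12.23
Step 0: 16.3px
Step 1: 16.3 × 1.333 = 21.73
Step 2: 16.3 × 1.333² = 28.96
Step 3: 16.3 × 1.333³ = 38.61
Step 4: 16.3 × 1.333⁴ = 51.46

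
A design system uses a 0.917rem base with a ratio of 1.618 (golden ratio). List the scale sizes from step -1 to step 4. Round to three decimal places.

0.567rem, 0.917rem, 1.484rem, 2.401rem, 3.884rem, 6.285rem

Step -1: 0.917 ÷ 1.618 = 0.567
Step 0: 0.917rem
Step 1: 0.917 × 1.618 = 1.484
Step 2: 0.917 × 1.618² = 2.401
Step 3: 0.917 × 1.618³ = 3.884
Step 4: 0.917 × 1.618⁴ = 6.285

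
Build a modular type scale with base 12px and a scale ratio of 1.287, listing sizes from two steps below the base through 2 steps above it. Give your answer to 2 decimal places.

Step -2: 12.0 ÷ 1.287² = 7.24
Step -1: 12.0 ÷ 1.287 = 9.32
Step 0: 12px
Step 1: 12.0 × 1.287 = 15.44
Step 2: 12.0 × 1.287² = 19.88

7.24px, 9.32px, 12.00px, 15.44px, 19.88px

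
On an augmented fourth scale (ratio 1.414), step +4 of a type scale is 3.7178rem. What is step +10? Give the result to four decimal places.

3.7178 × 1.414⁶ = 3.7178 × 7.99275 ≈ 29.7155

29.7155rem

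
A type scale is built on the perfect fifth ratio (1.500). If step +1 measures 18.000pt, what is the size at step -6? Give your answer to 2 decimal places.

18.000 ÷ 1.500⁷ = 18.000 ÷ 17.08594 ≈ 1.053

1.05pt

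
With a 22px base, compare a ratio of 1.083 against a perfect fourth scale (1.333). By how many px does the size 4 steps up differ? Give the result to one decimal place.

39.2px

At 1.083: 22.0 × 1.083⁴ = 30.265px
Perfect fourth: 22.0 × 1.333⁴ = 69.461px
Difference: 69.461 − 30.265 = 39.196px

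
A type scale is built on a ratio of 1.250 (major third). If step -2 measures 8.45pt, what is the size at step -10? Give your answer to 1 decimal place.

1.4pt

The gap is -10 − (-2) = -8 steps, so the factor is 1.250^-8.
8.45 ÷ 1.250⁸ = 8.45 ÷ 5.96046 ≈ 1.418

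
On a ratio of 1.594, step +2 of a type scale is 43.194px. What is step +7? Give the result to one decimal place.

The gap is 7 − (2) = 5 steps, so the factor is 1.594^5.
43.194 × 1.594⁵ = 43.194 × 10.29062 ≈ 444.493

444.5px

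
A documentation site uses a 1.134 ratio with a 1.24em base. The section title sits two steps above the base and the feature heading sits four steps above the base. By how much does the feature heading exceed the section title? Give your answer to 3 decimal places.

0.456em

Step 2: 1.24 × 1.134² = 1.59459em
Step 4: 1.24 × 1.134⁴ = 2.05057em
Difference: 2.05057 − 1.59459 = 0.45598em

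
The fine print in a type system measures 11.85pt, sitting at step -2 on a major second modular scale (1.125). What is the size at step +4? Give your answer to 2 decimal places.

11.85 × 1.125⁶ = 11.85 × 2.02729 ≈ 24.023

24.02pt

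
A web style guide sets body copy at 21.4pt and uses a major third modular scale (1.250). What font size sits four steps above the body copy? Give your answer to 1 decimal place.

52.2pt

21.4 × 1.250⁴ = 21.4 × 2.44141 ≈ 52.25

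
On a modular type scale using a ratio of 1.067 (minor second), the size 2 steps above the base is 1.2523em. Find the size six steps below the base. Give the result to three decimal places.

0.745em

Moving from step +2 to step -6 is 8 steps down, so divide by r⁸.
1.2523 ÷ 1.067⁸ = 1.2523 ÷ 1.68002 ≈ 0.745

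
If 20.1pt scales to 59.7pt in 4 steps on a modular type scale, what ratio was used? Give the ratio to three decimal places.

1.313

r⁴ = 59.7 / 20.1, so r = (59.7/20.1)^(1/4).
r = 2.9701^(1/4) ≈ 1.3128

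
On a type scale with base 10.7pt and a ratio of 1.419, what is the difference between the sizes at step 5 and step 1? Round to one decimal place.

Step 1: 10.7 × 1.419 = 15.183pt
Step 5: 10.7 × 1.419⁵ = 61.560pt
Difference: 61.560 − 15.183 = 46.377pt

46.4pt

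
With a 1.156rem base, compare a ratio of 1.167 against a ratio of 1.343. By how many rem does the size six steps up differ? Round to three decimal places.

At 1.167: 1.156 × 1.167⁶ = 2.92000rem
At 1.343: 1.156 × 1.343⁶ = 6.78288rem
Difference: 6.78288 − 2.92000 = 3.86288rem

3.863rem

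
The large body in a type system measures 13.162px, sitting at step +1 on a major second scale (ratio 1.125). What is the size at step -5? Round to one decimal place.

Moving from step +1 to step -5 is 6 steps down, so divide by r⁶.
13.162 ÷ 1.125⁶ = 13.162 ÷ 2.02729 ≈ 6.492

6.5px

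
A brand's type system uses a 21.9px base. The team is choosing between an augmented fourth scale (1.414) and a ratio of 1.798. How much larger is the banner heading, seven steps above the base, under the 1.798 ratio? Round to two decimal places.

1082.86px

Augmented fourth: 21.9 × 1.414⁷ = 247.5084px
At 1.798: 21.9 × 1.798⁷ = 1330.3684px
Difference: 1330.3684 − 247.5084 = 1082.8600px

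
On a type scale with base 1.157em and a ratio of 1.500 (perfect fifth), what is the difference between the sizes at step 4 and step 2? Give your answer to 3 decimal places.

3.254em

Step 2: 1.157 × 1.500² = 2.60325em
Step 4: 1.157 × 1.500⁴ = 5.85731em
Difference: 5.85731 − 2.60325 = 3.25406em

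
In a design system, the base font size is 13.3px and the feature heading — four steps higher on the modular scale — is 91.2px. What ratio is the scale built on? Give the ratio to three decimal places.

r⁴ = 91.2 / 13.3, so r = (91.2/13.3)^(1/4).
r = 6.8571^(1/4) ≈ 1.6182

1.618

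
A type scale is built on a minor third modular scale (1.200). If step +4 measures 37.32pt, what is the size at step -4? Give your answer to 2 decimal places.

The gap is -4 − (4) = -8 steps, so the factor is 1.200^-8.
37.32 ÷ 1.200⁸ = 37.32 ÷ 4.29982 ≈ 8.679

8.68pt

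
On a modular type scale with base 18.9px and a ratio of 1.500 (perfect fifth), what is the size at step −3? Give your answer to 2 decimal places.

5.60px

18.9 ÷ 1.500³ = 18.9 ÷ 3.37500 ≈ 5.60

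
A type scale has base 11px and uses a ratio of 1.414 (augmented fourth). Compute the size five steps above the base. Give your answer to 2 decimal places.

Every step multiplies by the scale ratio.
11.0 × 1.414⁵ = 11.0 × 5.65258 ≈ 62.18

62.18px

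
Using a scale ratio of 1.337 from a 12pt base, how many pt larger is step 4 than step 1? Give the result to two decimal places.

22.30pt

Step 1: 12.0 × 1.337 = 16.0440pt
Step 4: 12.0 × 1.337⁴ = 38.3448pt
Difference: 38.3448 − 16.0440 = 22.3008pt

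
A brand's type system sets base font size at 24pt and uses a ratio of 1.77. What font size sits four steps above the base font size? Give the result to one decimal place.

235.6pt

Every step multiplies by the scale ratio.
24.0 × 1.77⁴ = 24.0 × 9.81506 ≈ 235.56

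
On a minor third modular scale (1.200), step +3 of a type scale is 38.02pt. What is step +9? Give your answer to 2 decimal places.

113.53pt

38.02 × 1.200⁶ = 38.02 × 2.98598 ≈ 113.527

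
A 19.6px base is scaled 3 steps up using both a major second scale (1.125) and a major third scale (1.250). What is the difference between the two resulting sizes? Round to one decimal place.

10.4px

Major second: 19.6 × 1.125³ = 27.907px
Major third: 19.6 × 1.250³ = 38.281px
Difference: 38.281 − 27.907 = 10.374px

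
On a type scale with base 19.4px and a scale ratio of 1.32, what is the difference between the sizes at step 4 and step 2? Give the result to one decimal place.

Step 2: 19.4 × 1.32² = 33.803px
Step 4: 19.4 × 1.32⁴ = 58.898px
Difference: 58.898 − 33.803 = 25.095px

25.1px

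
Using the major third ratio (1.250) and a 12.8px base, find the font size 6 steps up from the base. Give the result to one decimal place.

48.8px

12.8 × 1.250⁶ = 12.8 × 3.81470 ≈ 48.83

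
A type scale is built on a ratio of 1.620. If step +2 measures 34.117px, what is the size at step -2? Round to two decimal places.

4.95px

Moving from step +2 to step -2 is 4 steps down, so divide by r⁴.
34.117 ÷ 1.620⁴ = 34.117 ÷ 6.88748 ≈ 4.953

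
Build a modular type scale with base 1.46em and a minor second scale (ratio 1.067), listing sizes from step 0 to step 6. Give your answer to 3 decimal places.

Step 0: 1.46em
Step 1: 1.46 × 1.067 = 1.558
Step 2: 1.46 × 1.067² = 1.662
Step 3: 1.46 × 1.067³ = 1.774
Step 4: 1.46 × 1.067⁴ = 1.892
Step 5: 1.46 × 1.067⁵ = 2.019
Step 6: 1.46 × 1.067⁶ = 2.154

1.460em, 1.558em, 1.662em, 1.774em, 1.892em, 2.019em, 2.154em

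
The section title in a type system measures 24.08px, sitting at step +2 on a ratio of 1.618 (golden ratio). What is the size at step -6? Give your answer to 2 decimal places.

0.51px

24.08 ÷ 1.618⁸ = 24.08 ÷ 46.97082 ≈ 0.513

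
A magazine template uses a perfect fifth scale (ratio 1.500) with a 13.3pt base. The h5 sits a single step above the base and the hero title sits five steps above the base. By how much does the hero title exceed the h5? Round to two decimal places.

Step 1: 13.3 × 1.500 = 19.9500pt
Step 5: 13.3 × 1.500⁵ = 100.9969pt
Difference: 100.9969 − 19.9500 = 81.0469pt

81.05pt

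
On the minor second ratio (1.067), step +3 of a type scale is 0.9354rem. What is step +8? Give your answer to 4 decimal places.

The gap is 8 − (3) = 5 steps, so the factor is 1.067^5.
0.9354 × 1.067⁵ = 0.9354 × 1.38300 ≈ 1.2937

1.2937rem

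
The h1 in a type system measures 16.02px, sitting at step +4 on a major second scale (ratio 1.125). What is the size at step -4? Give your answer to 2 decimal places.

The gap is -4 − (4) = -8 steps, so the factor is 1.125^-8.
16.02 ÷ 1.125⁸ = 16.02 ÷ 2.56578 ≈ 6.244

6.24px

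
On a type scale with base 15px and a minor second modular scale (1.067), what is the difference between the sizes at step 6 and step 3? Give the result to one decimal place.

Step 3: 15.0 × 1.067³ = 18.222px
Step 6: 15.0 × 1.067⁶ = 22.135px
Difference: 22.135 − 18.222 = 3.913px

3.9px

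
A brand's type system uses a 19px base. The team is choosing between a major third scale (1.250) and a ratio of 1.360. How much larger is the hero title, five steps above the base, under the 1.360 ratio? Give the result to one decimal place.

30.4px

Major third: 19.0 × 1.250⁵ = 57.983px
At 1.360: 19.0 × 1.360⁵ = 88.399px
Difference: 88.399 − 57.983 = 30.416px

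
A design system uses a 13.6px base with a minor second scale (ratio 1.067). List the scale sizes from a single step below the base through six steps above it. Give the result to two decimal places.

12.75px, 13.60px, 14.51px, 15.48px, 16.52px, 17.63px, 18.81px, 20.07px

Step -1: 13.6 ÷ 1.067 = 12.75
Step 0: 13.6px
Step 1: 13.6 × 1.067 = 14.51
Step 2: 13.6 × 1.067² = 15.48
Step 3: 13.6 × 1.067³ = 16.52
Step 4: 13.6 × 1.067⁴ = 17.63
Step 5: 13.6 × 1.067⁵ = 18.81
Step 6: 13.6 × 1.067⁶ = 20.07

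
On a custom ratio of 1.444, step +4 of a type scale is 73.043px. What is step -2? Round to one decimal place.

8.1px

73.043 ÷ 1.444⁶ = 73.043 ÷ 9.06574 ≈ 8.057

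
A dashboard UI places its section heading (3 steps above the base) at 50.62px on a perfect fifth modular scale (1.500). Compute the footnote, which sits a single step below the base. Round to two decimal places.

10.00px

50.62 ÷ 1.500⁴ = 50.62 ÷ 5.06250 ≈ 9.999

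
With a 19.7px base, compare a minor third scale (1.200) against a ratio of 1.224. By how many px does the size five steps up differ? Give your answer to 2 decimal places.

Minor third: 19.7 × 1.200⁵ = 49.0199px
At 1.224: 19.7 × 1.224⁵ = 54.1219px
Difference: 54.1219 − 49.0199 = 5.1020px

5.10px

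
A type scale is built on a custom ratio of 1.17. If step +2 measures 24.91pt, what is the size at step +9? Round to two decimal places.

74.76pt

24.91 × 1.17⁷ = 24.91 × 3.00124 ≈ 74.761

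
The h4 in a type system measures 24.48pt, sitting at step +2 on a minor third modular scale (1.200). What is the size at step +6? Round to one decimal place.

50.8pt

24.48 × 1.200⁴ = 24.48 × 2.07360 ≈ 50.762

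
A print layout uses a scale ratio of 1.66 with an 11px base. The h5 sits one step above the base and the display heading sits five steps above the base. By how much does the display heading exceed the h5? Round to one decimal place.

120.4px

Step 1: 11.0 × 1.66 = 18.260px
Step 5: 11.0 × 1.66⁵ = 138.654px
Difference: 138.654 − 18.260 = 120.394px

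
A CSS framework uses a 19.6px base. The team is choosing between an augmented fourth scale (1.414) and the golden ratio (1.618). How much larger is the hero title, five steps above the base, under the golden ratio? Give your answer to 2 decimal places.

Augmented fourth: 19.6 × 1.414⁵ = 110.7907px
Golden ratio: 19.6 × 1.618⁵ = 217.3445px
Difference: 217.3445 − 110.7907 = 106.5538px

106.55px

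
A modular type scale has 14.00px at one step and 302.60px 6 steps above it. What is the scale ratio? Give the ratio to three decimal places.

r⁶ = 302.60 / 14.00, so r = (302.60/14.00)^(1/6).
r = 21.6143^(1/6) ≈ 1.6690

1.669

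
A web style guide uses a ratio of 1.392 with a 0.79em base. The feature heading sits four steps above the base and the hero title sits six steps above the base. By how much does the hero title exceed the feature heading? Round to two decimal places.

2.78em

Step 4: 0.79 × 1.392⁴ = 2.9661em
Step 6: 0.79 × 1.392⁶ = 5.7473em
Difference: 5.7473 − 2.9661 = 2.7812em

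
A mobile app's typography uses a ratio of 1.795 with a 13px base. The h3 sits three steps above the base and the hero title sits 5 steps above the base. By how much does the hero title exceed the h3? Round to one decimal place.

Step 3: 13.0 × 1.795³ = 75.186px
Step 5: 13.0 × 1.795⁵ = 242.251px
Difference: 242.251 − 75.186 = 167.065px

167.1px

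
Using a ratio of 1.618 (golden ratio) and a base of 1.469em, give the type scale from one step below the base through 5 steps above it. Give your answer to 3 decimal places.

Step -1: 1.469 ÷ 1.618 = 0.908
Step 0: 1.469em
Step 1: 1.469 × 1.618 = 2.377
Step 2: 1.469 × 1.618² = 3.846
Step 3: 1.469 × 1.618³ = 6.222
Step 4: 1.469 × 1.618⁴ = 10.068
Step 5: 1.469 × 1.618⁵ = 16.290

0.908em, 1.469em, 2.377em, 3.846em, 6.222em, 10.068em, 16.290em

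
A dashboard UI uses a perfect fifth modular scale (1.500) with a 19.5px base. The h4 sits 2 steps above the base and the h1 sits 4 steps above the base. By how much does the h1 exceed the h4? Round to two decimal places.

Step 2: 19.5 × 1.500² = 43.8750px
Step 4: 19.5 × 1.500⁴ = 98.7188px
Difference: 98.7188 − 43.8750 = 54.8438px

54.84px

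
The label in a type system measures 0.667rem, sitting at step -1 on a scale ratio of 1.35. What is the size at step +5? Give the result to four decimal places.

4.0376rem

0.667 × 1.35⁶ = 0.667 × 6.05345 ≈ 4.0376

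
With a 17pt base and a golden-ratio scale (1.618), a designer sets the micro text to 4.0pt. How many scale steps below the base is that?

3

1.618ⁿ = 17 / 4.0 = 4.2500
n = ln(4.2500) / ln(1.618) = 1.4469 / 0.4812 ≈ 3.01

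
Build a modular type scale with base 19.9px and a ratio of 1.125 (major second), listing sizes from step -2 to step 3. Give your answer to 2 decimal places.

15.72px, 17.69px, 19.90px, 22.39px, 25.19px, 28.33px

Step -2: 19.9 ÷ 1.125² = 15.72
Step -1: 19.9 ÷ 1.125 = 17.69
Step 0: 19.9px
Step 1: 19.9 × 1.125 = 22.39
Step 2: 19.9 × 1.125² = 25.19
Step 3: 19.9 × 1.125³ = 28.33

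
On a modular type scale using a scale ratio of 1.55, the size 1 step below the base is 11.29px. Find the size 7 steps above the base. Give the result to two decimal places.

376.14px

11.29 × 1.55⁸ = 11.29 × 33.31606 ≈ 376.138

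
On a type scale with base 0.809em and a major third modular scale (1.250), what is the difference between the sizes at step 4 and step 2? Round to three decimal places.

0.711em

Step 2: 0.809 × 1.250² = 1.26406em
Step 4: 0.809 × 1.250⁴ = 1.97510em
Difference: 1.97510 − 1.26406 = 0.71104em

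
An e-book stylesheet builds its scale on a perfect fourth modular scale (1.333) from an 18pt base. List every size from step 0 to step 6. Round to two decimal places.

18.00pt, 23.99pt, 31.98pt, 42.63pt, 56.83pt, 75.76pt, 100.98pt

Step 0: 18pt
Step 1: 18.0 × 1.333 = 23.99
Step 2: 18.0 × 1.333² = 31.98
Step 3: 18.0 × 1.333³ = 42.63
Step 4: 18.0 × 1.333⁴ = 56.83
Step 5: 18.0 × 1.333⁵ = 75.76
Step 6: 18.0 × 1.333⁶ = 100.98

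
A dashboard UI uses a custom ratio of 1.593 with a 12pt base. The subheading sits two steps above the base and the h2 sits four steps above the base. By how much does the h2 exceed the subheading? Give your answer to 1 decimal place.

46.8pt

Step 2: 12.0 × 1.593² = 30.452pt
Step 4: 12.0 × 1.593⁴ = 77.276pt
Difference: 77.276 − 30.452 = 46.824pt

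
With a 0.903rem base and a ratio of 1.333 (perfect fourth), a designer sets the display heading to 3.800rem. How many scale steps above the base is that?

1.333ⁿ = 3.800 / 0.903 = 4.2082
n = ln(4.2082) / ln(1.333) = 1.4370 / 0.2874 ≈ 5.00

5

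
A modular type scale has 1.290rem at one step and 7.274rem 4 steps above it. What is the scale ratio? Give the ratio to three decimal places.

1.541

The ratio satisfies 1.290 × r⁴ = 7.274, so r = (7.274 / 1.290)^(1/4).
r = 5.6388^(1/4) ≈ 1.5410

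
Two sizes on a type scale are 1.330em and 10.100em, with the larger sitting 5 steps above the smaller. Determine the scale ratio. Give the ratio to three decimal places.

1.500

The ratio satisfies 1.330 × r⁵ = 10.100, so r = (10.100 / 1.330)^(1/5).
r = 7.5940^(1/5) ≈ 1.5000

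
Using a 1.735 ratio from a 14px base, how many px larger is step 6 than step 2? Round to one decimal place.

Step 2: 14.0 × 1.735² = 42.143px
Step 6: 14.0 × 1.735⁶ = 381.878px
Difference: 381.878 − 42.143 = 339.735px

339.7px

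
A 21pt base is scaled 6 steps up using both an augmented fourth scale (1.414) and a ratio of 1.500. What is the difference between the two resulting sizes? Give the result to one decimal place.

71.4pt

Augmented fourth: 21.0 × 1.414⁶ = 167.848pt
At 1.500: 21.0 × 1.500⁶ = 239.203pt
Difference: 239.203 − 167.848 = 71.355pt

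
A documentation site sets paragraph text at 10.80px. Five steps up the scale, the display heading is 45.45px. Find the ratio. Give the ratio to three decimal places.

r⁵ = 45.45 / 10.80, so r = (45.45/10.80)^(1/5).
r = 4.2083^(1/5) ≈ 1.3330

1.333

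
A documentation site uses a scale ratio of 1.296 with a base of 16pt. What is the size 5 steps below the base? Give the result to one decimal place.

4.4pt

A modular type scale is a geometric sequence: sizeₙ = base × rⁿ.
16.0 ÷ 1.296⁵ = 16.0 ÷ 3.65616 ≈ 4.38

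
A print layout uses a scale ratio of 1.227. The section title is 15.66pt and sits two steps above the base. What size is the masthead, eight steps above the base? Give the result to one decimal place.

53.4pt

Moving from step +2 to step +8 is 6 steps up, so multiply by r⁶.
15.66 × 1.227⁶ = 15.66 × 3.41246 ≈ 53.439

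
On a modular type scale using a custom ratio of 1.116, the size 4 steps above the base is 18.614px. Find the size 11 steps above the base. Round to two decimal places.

The gap is 11 − (4) = 7 steps, so the factor is 1.116^7.
18.614 × 1.116⁷ = 18.614 × 2.15600 ≈ 40.132

40.13px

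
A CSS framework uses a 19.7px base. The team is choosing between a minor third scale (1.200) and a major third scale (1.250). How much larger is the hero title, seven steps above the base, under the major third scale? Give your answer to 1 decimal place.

23.3px

Minor third: 19.7 × 1.200⁷ = 70.589px
Major third: 19.7 × 1.250⁷ = 93.937px
Difference: 93.937 − 70.589 = 23.348px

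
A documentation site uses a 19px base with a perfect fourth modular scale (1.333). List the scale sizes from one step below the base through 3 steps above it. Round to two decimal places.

Step -1: 19.0 ÷ 1.333 = 14.25
Step 0: 19px
Step 1: 19.0 × 1.333 = 25.33
Step 2: 19.0 × 1.333² = 33.76
Step 3: 19.0 × 1.333³ = 45.00

14.25px, 19.00px, 25.33px, 33.76px, 45.00px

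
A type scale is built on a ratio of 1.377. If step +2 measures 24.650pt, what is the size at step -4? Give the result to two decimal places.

The gap is -4 − (2) = -6 steps, so the factor is 1.377^-6.
24.650 ÷ 1.377⁶ = 24.650 ÷ 6.81716 ≈ 3.616

3.62pt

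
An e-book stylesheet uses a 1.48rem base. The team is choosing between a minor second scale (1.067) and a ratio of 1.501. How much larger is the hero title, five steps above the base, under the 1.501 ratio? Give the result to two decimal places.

9.23rem

Minor second: 1.48 × 1.067⁵ = 2.0468rem
At 1.501: 1.48 × 1.501⁵ = 11.2763rem
Difference: 11.2763 − 2.0468 = 9.2295rem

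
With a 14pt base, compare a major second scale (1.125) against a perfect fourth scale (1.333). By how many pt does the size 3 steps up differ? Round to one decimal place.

Major second: 14.0 × 1.125³ = 19.934pt
Perfect fourth: 14.0 × 1.333³ = 33.160pt
Difference: 33.160 − 19.934 = 13.226pt

13.2pt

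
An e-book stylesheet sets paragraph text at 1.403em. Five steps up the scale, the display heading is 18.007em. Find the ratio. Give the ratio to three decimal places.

The ratio satisfies 1.403 × r⁵ = 18.007, so r = (18.007 / 1.403)^(1/5).
r = 12.8346^(1/5) ≈ 1.6660

1.666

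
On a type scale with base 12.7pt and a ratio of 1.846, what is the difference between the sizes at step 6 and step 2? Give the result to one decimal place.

459.3pt

Step 2: 12.7 × 1.846² = 43.278pt
Step 6: 12.7 × 1.846⁶ = 502.567pt
Difference: 502.567 − 43.278 = 459.289pt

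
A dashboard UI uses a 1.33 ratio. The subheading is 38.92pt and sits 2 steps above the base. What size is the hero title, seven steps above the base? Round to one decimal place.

162.0pt

38.92 × 1.33⁵ = 38.92 × 4.16158 ≈ 161.969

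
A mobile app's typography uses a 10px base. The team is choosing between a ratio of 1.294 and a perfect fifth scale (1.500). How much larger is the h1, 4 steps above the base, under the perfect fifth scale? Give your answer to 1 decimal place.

At 1.294: 10.0 × 1.294⁴ = 28.037px
Perfect fifth: 10.0 × 1.500⁴ = 50.625px
Difference: 50.625 − 28.037 = 22.588px

22.6px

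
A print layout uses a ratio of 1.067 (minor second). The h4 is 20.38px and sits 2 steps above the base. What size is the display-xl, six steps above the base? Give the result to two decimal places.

26.42px

20.38 × 1.067⁴ = 20.38 × 1.29616 ≈ 26.416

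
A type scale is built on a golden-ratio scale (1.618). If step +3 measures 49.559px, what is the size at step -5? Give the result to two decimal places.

49.559 ÷ 1.618⁸ = 49.559 ÷ 46.97082 ≈ 1.055

1.06px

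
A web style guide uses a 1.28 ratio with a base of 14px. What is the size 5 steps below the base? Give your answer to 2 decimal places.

4.07px

Every step multiplies by the scale ratio.
14.0 ÷ 1.28⁵ = 14.0 ÷ 3.43597 ≈ 4.07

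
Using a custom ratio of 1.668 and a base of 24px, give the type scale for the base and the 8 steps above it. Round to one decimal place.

Step 0: 24px
Step 1: 24.0 × 1.668 = 40.0
Step 2: 24.0 × 1.668² = 66.8
Step 3: 24.0 × 1.668³ = 111.4
Step 4: 24.0 × 1.668⁴ = 185.8
Step 5: 24.0 × 1.668⁵ = 309.9
Step 6: 24.0 × 1.668⁶ = 516.9
Step 7: 24.0 × 1.668⁷ = 862.2
Step 8: 24.0 × 1.668⁸ = 1438.1

24.0px, 40.0px, 66.8px, 111.4px, 185.8px, 309.9px, 516.9px, 862.2px, 1438.1px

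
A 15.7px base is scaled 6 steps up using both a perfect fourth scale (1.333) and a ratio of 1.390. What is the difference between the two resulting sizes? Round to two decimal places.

Perfect fourth: 15.7 × 1.333⁶ = 88.0807px
At 1.390: 15.7 × 1.390⁶ = 113.2370px
Difference: 113.2370 − 88.0807 = 25.1563px

25.16px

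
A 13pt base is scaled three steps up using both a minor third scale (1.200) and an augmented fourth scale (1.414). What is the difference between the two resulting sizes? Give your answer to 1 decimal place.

14.3pt

Minor third: 13.0 × 1.200³ = 22.464pt
Augmented fourth: 13.0 × 1.414³ = 36.753pt
Difference: 36.753 − 22.464 = 14.289pt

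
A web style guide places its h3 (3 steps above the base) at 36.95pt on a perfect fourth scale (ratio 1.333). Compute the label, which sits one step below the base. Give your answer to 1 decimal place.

36.95 ÷ 1.333⁴ = 36.95 ÷ 3.15733 ≈ 11.703

11.7pt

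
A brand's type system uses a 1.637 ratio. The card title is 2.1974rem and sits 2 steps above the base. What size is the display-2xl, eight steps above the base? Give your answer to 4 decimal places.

42.2864rem

The gap is 8 − (2) = 6 steps, so the factor is 1.637^6.
2.1974 × 1.637⁶ = 2.1974 × 19.24386 ≈ 42.2864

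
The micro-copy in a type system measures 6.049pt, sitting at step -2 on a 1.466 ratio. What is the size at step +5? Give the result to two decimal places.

6.049 × 1.466⁷ = 6.049 × 14.55251 ≈ 88.028

88.03pt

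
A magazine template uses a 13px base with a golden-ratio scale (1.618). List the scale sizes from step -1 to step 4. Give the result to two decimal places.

Step -1: 13.0 ÷ 1.618 = 8.03
Step 0: 13px
Step 1: 13.0 × 1.618 = 21.03
Step 2: 13.0 × 1.618² = 34.03
Step 3: 13.0 × 1.618³ = 55.07
Step 4: 13.0 × 1.618⁴ = 89.10

8.03px, 13.00px, 21.03px, 34.03px, 55.07px, 89.10px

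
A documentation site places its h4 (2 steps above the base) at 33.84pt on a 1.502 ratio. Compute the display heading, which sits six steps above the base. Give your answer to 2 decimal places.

Moving from step +2 to step +6 is 4 steps up, so multiply by r⁴.
33.84 × 1.502⁴ = 33.84 × 5.08955 ≈ 172.231

172.23pt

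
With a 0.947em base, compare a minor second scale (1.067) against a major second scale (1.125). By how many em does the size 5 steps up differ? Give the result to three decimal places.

0.397em

Minor second: 0.947 × 1.067⁵ = 1.30970em
Major second: 0.947 × 1.125⁵ = 1.70652em
Difference: 1.70652 − 1.30970 = 0.39682em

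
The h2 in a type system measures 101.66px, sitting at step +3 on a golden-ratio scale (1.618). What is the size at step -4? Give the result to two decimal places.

3.50px

101.66 ÷ 1.618⁷ = 101.66 ÷ 29.03017 ≈ 3.502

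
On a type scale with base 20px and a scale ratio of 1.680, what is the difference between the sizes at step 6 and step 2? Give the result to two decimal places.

Step 2: 20.0 × 1.680² = 56.4480px
Step 6: 20.0 × 1.680⁶ = 449.6615px
Difference: 449.6615 − 56.4480 = 393.2135px

393.21px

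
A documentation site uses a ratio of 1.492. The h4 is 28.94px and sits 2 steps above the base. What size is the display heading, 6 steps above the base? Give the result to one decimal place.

143.4px

The gap is 6 − (2) = 4 steps, so the factor is 1.492^4.
28.94 × 1.492⁴ = 28.94 × 4.95536 ≈ 143.408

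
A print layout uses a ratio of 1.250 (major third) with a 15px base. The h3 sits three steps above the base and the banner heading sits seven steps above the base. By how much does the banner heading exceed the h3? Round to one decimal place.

Step 3: 15.0 × 1.250³ = 29.297px
Step 7: 15.0 × 1.250⁷ = 71.526px
Difference: 71.526 − 29.297 = 42.229px

42.2px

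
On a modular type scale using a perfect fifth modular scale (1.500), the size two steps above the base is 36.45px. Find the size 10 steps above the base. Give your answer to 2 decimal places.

934.17px

36.45 × 1.500⁸ = 36.45 × 25.62891 ≈ 934.174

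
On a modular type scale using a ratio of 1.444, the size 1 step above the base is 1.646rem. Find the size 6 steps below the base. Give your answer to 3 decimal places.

Moving from step +1 to step -6 is 7 steps down, so divide by r⁷.
1.646 ÷ 1.444⁷ = 1.646 ÷ 13.09093 ≈ 0.126

0.126rem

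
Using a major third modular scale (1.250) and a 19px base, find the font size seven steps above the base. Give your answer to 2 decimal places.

A modular type scale is a geometric sequence: sizeₙ = base × rⁿ.
19.0 × 1.250⁷ = 19.0 × 4.76837 ≈ 90.60

90.60px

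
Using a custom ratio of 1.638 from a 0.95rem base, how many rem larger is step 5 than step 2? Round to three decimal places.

8.653rem

Step 2: 0.95 × 1.638² = 2.54889rem
Step 5: 0.95 × 1.638⁵ = 11.20194rem
Difference: 11.20194 − 2.54889 = 8.65305rem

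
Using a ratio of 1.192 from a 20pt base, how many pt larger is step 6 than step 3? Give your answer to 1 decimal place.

Step 3: 20.0 × 1.192³ = 33.873pt
Step 6: 20.0 × 1.192⁶ = 57.370pt
Difference: 57.370 − 33.873 = 23.497pt

23.5pt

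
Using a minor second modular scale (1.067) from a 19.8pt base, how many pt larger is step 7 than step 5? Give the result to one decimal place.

Step 5: 19.8 × 1.067⁵ = 27.383pt
Step 7: 19.8 × 1.067⁷ = 31.176pt
Difference: 31.176 − 27.383 = 3.793pt

3.8pt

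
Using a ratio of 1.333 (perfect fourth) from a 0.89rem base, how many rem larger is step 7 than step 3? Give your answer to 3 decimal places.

4.548rem

Step 3: 0.89 × 1.333³ = 2.10805rem
Step 7: 0.89 × 1.333⁷ = 6.65581rem
Difference: 6.65581 − 2.10805 = 4.54776rem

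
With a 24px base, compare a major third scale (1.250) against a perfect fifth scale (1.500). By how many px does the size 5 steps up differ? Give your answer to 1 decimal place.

109.0px

Major third: 24.0 × 1.250⁵ = 73.242px
Perfect fifth: 24.0 × 1.500⁵ = 182.250px
Difference: 182.250 − 73.242 = 109.008px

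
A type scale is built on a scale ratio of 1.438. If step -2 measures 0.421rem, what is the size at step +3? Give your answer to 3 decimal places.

0.421 × 1.438⁵ = 0.421 × 6.14886 ≈ 2.589

2.589rem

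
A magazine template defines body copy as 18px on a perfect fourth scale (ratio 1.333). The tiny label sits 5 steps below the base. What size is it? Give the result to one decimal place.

4.3px

18.0 ÷ 1.333⁵ = 18.0 ÷ 4.20873 ≈ 4.28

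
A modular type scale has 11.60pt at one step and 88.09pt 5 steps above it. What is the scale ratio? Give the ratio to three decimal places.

The ratio satisfies 11.60 × r⁵ = 88.09, so r = (88.09 / 11.60)^(1/5).
r = 7.5940^(1/5) ≈ 1.5000

1.500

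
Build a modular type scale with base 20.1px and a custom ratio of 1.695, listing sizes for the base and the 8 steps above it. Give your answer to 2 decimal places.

Step 0: 20.1px
Step 1: 20.1 × 1.695 = 34.07
Step 2: 20.1 × 1.695² = 57.75
Step 3: 20.1 × 1.695³ = 97.88
Step 4: 20.1 × 1.695⁴ = 165.91
Step 5: 20.1 × 1.695⁵ = 281.22
Step 6: 20.1 × 1.695⁶ = 476.67
Step 7: 20.1 × 1.695⁷ = 807.95
Step 8: 20.1 × 1.695⁸ = 1369.47

20.10px, 34.07px, 57.75px, 97.88px, 165.91px, 281.22px, 476.67px, 807.95px, 1369.47px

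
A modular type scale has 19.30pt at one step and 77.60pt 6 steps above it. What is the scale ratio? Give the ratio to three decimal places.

r⁶ = 77.60 / 19.30, so r = (77.60/19.30)^(1/6).
r = 4.0207^(1/6) ≈ 1.2610

1.261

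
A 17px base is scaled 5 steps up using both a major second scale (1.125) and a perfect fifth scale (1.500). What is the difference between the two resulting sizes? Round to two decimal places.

98.46px

Major second: 17.0 × 1.125⁵ = 30.6346px
Perfect fifth: 17.0 × 1.500⁵ = 129.0938px
Difference: 129.0938 − 30.6346 = 98.4592px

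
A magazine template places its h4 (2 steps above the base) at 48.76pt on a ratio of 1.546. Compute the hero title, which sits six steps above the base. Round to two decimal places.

278.55pt

Moving from step +2 to step +6 is 4 steps up, so multiply by r⁴.
48.76 × 1.546⁴ = 48.76 × 5.71265 ≈ 278.549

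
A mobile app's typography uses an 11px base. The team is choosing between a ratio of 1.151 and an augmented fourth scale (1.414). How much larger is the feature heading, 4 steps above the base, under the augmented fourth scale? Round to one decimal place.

24.7px

At 1.151: 11.0 × 1.151⁴ = 19.306px
Augmented fourth: 11.0 × 1.414⁴ = 43.973px
Difference: 43.973 − 19.306 = 24.667px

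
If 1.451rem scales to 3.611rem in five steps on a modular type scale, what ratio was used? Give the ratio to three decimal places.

The ratio satisfies 1.451 × r⁵ = 3.611, so r = (3.611 / 1.451)^(1/5).
r = 2.4886^(1/5) ≈ 1.2000

1.200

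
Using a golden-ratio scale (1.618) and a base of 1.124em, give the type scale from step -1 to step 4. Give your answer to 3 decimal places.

Step -1: 1.124 ÷ 1.618 = 0.695
Step 0: 1.124em
Step 1: 1.124 × 1.618 = 1.819
Step 2: 1.124 × 1.618² = 2.943
Step 3: 1.124 × 1.618³ = 4.761
Step 4: 1.124 × 1.618⁴ = 7.703

0.695em, 1.124em, 1.819em, 2.943em, 4.761em, 7.703em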